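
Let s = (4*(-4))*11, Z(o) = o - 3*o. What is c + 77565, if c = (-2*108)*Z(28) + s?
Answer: 89485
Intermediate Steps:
Z(o) = -2*o
s = -176 (s = -16*11 = -176)
c = 11920 (c = (-2*108)*(-2*28) - 176 = -216*(-56) - 176 = 12096 - 176 = 11920)
c + 77565 = 11920 + 77565 = 89485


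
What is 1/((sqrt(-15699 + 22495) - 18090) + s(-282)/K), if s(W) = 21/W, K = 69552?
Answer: -15780379371645024/285461134521695362945 - 1744652224512*sqrt(1699)/285461134521695362945 ≈ -5.5532e-5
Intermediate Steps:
1/((sqrt(-15699 + 22495) - 18090) + s(-282)/K) = 1/((sqrt(-15699 + 22495) - 18090) + (21/(-282))/69552) = 1/((sqrt(6796) - 18090) + (21*(-1/282))*(1/69552)) = 1/((2*sqrt(1699) - 18090) - 7/94*1/69552) = 1/((-18090 + 2*sqrt(1699)) - 1/933984) = 1/(-16895770561/933984 + 2*sqrt(1699))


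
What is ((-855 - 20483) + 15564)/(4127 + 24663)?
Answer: -2887/14395 ≈ -0.20056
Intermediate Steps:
((-855 - 20483) + 15564)/(4127 + 24663) = (-21338 + 15564)/28790 = -5774*1/28790 = -2887/14395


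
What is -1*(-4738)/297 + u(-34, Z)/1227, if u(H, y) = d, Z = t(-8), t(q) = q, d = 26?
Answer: 1940416/121473 ≈ 15.974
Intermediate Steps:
Z = -8
u(H, y) = 26
-1*(-4738)/297 + u(-34, Z)/1227 = -1*(-4738)/297 + 26/1227 = 4738*(1/297) + 26*(1/1227) = 4738/297 + 26/1227 = 1940416/121473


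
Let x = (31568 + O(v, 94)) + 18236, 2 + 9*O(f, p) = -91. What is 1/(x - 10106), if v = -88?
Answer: 3/119063 ≈ 2.5197e-5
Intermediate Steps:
O(f, p) = -31/3 (O(f, p) = -2/9 + (⅑)*(-91) = -2/9 - 91/9 = -31/3)
x = 149381/3 (x = (31568 - 31/3) + 18236 = 94673/3 + 18236 = 149381/3 ≈ 49794.)
1/(x - 10106) = 1/(149381/3 - 10106) = 1/(119063/3) = 3/119063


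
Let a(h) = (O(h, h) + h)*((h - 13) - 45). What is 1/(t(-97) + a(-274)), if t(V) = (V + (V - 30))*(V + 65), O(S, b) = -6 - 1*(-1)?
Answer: 1/99796 ≈ 1.0020e-5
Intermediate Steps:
O(S, b) = -5 (O(S, b) = -6 + 1 = -5)
t(V) = (-30 + 2*V)*(65 + V) (t(V) = (V + (-30 + V))*(65 + V) = (-30 + 2*V)*(65 + V))
a(h) = (-58 + h)*(-5 + h) (a(h) = (-5 + h)*((h - 13) - 45) = (-5 + h)*((-13 + h) - 45) = (-5 + h)*(-58 + h) = (-58 + h)*(-5 + h))
1/(t(-97) + a(-274)) = 1/((-1950 + 2*(-97)² + 100*(-97)) + (290 + (-274)² - 63*(-274))) = 1/((-1950 + 2*9409 - 9700) + (290 + 75076 + 17262)) = 1/((-1950 + 18818 - 9700) + 92628) = 1/(7168 + 92628) = 1/99796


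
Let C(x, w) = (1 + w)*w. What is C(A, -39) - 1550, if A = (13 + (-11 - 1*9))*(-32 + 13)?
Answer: -68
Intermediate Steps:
A = 133 (A = (13 + (-11 - 9))*(-19) = (13 - 20)*(-19) = -7*(-19) = 133)
C(x, w) = w*(1 + w)
C(A, -39) - 1550 = -39*(1 - 39) - 1550 = -39*(-38) - 1550 = 1482 - 1550 = -68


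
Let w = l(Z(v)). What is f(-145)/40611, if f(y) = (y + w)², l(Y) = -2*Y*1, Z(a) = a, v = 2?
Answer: 22201/40611 ≈ 0.54667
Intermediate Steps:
l(Y) = -2*Y
w = -4 (w = -2*2 = -4)
f(y) = (-4 + y)² (f(y) = (y - 4)² = (-4 + y)²)
f(-145)/40611 = (-4 - 145)²/40611 = (-149)²*(1/40611) = 22201*(1/40611) = 22201/40611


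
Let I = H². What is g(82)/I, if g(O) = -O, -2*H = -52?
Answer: -41/338 ≈ -0.12130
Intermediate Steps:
H = 26 (H = -½*(-52) = 26)
I = 676 (I = 26² = 676)
g(82)/I = -1*82/676 = -82*1/676 = -41/338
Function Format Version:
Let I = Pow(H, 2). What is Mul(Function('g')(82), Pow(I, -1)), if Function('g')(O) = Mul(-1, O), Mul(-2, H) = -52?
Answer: Rational(-41, 338) ≈ -0.12130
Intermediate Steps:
H = 26 (H = Mul(Rational(-1, 2), -52) = 26)
I = 676 (I = Pow(26, 2) = 676)
Mul(Function('g')(82), Pow(I, -1)) = Mul(Mul(-1, 82), Pow(676, -1)) = Mul(-82, Rational(1, 676)) = Rational(-41, 338)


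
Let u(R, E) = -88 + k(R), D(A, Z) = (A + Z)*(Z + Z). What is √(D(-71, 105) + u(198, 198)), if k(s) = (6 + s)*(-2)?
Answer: 2*√1661 ≈ 81.511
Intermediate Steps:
D(A, Z) = 2*Z*(A + Z) (D(A, Z) = (A + Z)*(2*Z) = 2*Z*(A + Z))
k(s) = -12 - 2*s
u(R, E) = -100 - 2*R (u(R, E) = -88 + (-12 - 2*R) = -100 - 2*R)
√(D(-71, 105) + u(198, 198)) = √(2*105*(-71 + 105) + (-100 - 2*198)) = √(2*105*34 + (-100 - 396)) = √(7140 - 496) = √6644 = 2*√1661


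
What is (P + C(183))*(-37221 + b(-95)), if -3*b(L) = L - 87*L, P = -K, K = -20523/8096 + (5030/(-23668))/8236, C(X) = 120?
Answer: -1448321361865780297/295903205664 ≈ -4.8946e+6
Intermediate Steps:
K = -250036368049/98634401888 (K = -20523*1/8096 + (5030*(-1/23668))*(1/8236) = -20523/8096 - 2515/11834*1/8236 = -20523/8096 - 2515/97464824 = -250036368049/98634401888 ≈ -2.5350)
P = 250036368049/98634401888 (P = -1*(-250036368049/98634401888) = 250036368049/98634401888 ≈ 2.5350)
b(L) = 86*L/3 (b(L) = -(L - 87*L)/3 = -(-86)*L/3 = 86*L/3)
(P + C(183))*(-37221 + b(-95)) = (250036368049/98634401888 + 120)*(-37221 + (86/3)*(-95)) = 12086164594609*(-37221 - 8170/3)/98634401888 = (12086164594609/98634401888)*(-119833/3) = -1448321361865780297/295903205664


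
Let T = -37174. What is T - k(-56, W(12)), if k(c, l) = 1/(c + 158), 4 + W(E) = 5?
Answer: -3791749/102 ≈ -37174.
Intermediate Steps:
W(E) = 1 (W(E) = -4 + 5 = 1)
k(c, l) = 1/(158 + c)
T - k(-56, W(12)) = -37174 - 1/(158 - 56) = -37174 - 1/102 = -3791749/102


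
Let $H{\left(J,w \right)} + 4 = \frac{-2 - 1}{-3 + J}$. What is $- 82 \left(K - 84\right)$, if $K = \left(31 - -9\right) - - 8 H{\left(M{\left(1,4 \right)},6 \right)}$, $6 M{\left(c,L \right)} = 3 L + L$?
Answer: $328$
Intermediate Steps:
$M{\left(c,L \right)} = \frac{2 L}{3}$ ($M{\left(c,L \right)} = \frac{3 L + L}{6} = \frac{4 L}{6} = \frac{2 L}{3}$)
$H{\left(J,w \right)} = -4 - \frac{3}{-3 + J}$ ($H{\left(J,w \right)} = -4 + \frac{-2 - 1}{-3 + J} = -4 - \frac{3}{-3 + J}$)
$K = 80$ ($K = \left(31 - -9\right) - - 8 \frac{9 - 4 \cdot \frac{2}{3} \cdot 4}{-3 + \frac{2}{3} \cdot 4} = \left(31 + 9\right) - - 8 \frac{9 - \frac{32}{3}}{-3 + \frac{8}{3}} = 40 - - 8 \frac{9 - \frac{32}{3}}{- \frac{1}{3}} = 40 - - 8 \left(\left(-3\right) \left(- \frac{5}{3}\right)\right) = 40 - \left(-8\right) 5 = 40 - -40 = 40 + 40 = 80$)
$- 82 \left(K - 84\right) = - 82 \left(80 - 84\right) = \left(-82\right) \left(-4\right) = 328$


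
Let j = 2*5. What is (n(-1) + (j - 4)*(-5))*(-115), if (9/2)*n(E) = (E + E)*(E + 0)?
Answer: 30590/9 ≈ 3398.9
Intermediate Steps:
j = 10
n(E) = 4*E**2/9 (n(E) = 2*((E + E)*(E + 0))/9 = 2*((2*E)*E)/9 = 2*(2*E**2)/9 = 4*E**2/9)
(n(-1) + (j - 4)*(-5))*(-115) = ((4/9)*(-1)**2 + (10 - 4)*(-5))*(-115) = ((4/9)*1 + 6*(-5))*(-115) = (4/9 - 30)*(-115) = -266/9*(-115) = 30590/9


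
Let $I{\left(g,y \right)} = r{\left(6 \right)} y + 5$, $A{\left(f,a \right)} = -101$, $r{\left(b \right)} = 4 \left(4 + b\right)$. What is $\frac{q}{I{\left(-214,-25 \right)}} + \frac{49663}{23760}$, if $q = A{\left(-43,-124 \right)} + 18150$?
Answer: $- \frac{75885911}{4728240} \approx -16.049$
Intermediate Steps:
$r{\left(b \right)} = 16 + 4 b$
$I{\left(g,y \right)} = 5 + 40 y$ ($I{\left(g,y \right)} = \left(16 + 4 \cdot 6\right) y + 5 = \left(16 + 24\right) y + 5 = 40 y + 5 = 5 + 40 y$)
$q = 18049$ ($q = -101 + 18150 = 18049$)
$\frac{q}{I{\left(-214,-25 \right)}} + \frac{49663}{23760} = \frac{18049}{5 + 40 \left(-25\right)} + \frac{49663}{23760} = \frac{18049}{5 - 1000} + 49663 \cdot \frac{1}{23760} = \frac{18049}{-995} + \frac{49663}{23760} = 18049 \left(- \frac{1}{995}\right) + \frac{49663}{23760} = - \frac{18049}{995} + \frac{49663}{23760} = - \frac{75885911}{4728240}$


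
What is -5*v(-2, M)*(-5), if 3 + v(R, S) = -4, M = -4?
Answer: -175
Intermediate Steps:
v(R, S) = -7 (v(R, S) = -3 - 4 = -7)
-5*v(-2, M)*(-5) = -5*(-7)*(-5) = 35*(-5) = -175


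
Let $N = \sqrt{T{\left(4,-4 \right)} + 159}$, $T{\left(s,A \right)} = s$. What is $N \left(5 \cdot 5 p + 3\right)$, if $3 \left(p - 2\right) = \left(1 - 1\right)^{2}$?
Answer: $53 \sqrt{163} \approx 676.66$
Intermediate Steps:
$p = 2$ ($p = 2 + \frac{\left(1 - 1\right)^{2}}{3} = 2 + \frac{0^{2}}{3} = 2 + \frac{1}{3} \cdot 0 = 2 + 0 = 2$)
$N = \sqrt{163}$ ($N = \sqrt{4 + 159} = \sqrt{163} \approx 12.767$)
$N \left(5 \cdot 5 p + 3\right) = \sqrt{163} \left(5 \cdot 5 \cdot 2 + 3\right) = \sqrt{163} \left(25 \cdot 2 + 3\right) = \sqrt{163} \left(50 + 3\right) = \sqrt{163} \cdot 53 = 53 \sqrt{163}$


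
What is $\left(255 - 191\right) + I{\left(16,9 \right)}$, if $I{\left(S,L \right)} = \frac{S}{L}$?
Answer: $\frac{592}{9} \approx 65.778$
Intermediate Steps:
$\left(255 - 191\right) + I{\left(16,9 \right)} = \left(255 - 191\right) + \frac{16}{9} = 64 + 16 \cdot \frac{1}{9} = 64 + \frac{16}{9} = \frac{592}{9}$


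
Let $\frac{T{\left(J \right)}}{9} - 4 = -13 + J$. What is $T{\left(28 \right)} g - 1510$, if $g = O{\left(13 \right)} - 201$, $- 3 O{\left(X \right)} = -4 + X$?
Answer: $-36394$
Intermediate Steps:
$O{\left(X \right)} = \frac{4}{3} - \frac{X}{3}$ ($O{\left(X \right)} = - \frac{-4 + X}{3} = \frac{4}{3} - \frac{X}{3}$)
$T{\left(J \right)} = -81 + 9 J$ ($T{\left(J \right)} = 36 + 9 \left(-13 + J\right) = 36 + \left(-117 + 9 J\right) = -81 + 9 J$)
$g = -204$ ($g = \left(\frac{4}{3} - \frac{13}{3}\right) - 201 = -3 - 201 = -204$)
$T{\left(28 \right)} g - 1510 = \left(-81 + 9 \cdot 28\right) \left(-204\right) - 1510 = \left(-81 + 252\right) \left(-204\right) - 1510 = 171 \left(-204\right) - 1510 = -34884 - 1510 = -36394$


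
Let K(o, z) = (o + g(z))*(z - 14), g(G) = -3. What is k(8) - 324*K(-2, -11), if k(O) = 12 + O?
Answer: -40480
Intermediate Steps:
K(o, z) = (-14 + z)*(-3 + o) (K(o, z) = (o - 3)*(z - 14) = (-3 + o)*(-14 + z) = (-14 + z)*(-3 + o))
k(8) - 324*K(-2, -11) = (12 + 8) - 324*(42 - 14*(-2) - 3*(-11) - 2*(-11)) = 20 - 324*(42 + 28 + 33 + 22) = 20 - 324*125 = 20 - 40500 = -40480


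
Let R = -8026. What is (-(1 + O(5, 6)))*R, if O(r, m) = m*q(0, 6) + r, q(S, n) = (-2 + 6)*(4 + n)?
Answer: 1974396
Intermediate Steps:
q(S, n) = 16 + 4*n (q(S, n) = 4*(4 + n) = 16 + 4*n)
O(r, m) = r + 40*m (O(r, m) = m*(16 + 4*6) + r = m*(16 + 24) + r = m*40 + r = 40*m + r = r + 40*m)
(-(1 + O(5, 6)))*R = -(1 + (5 + 40*6))*(-8026) = -(1 + (5 + 240))*(-8026) = -(1 + 245)*(-8026) = -1*246*(-8026) = -246*(-8026) = 1974396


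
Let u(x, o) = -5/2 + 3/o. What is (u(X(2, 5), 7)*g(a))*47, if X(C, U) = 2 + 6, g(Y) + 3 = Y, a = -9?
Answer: 8178/7 ≈ 1168.3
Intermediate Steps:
g(Y) = -3 + Y
X(C, U) = 8
u(x, o) = -5/2 + 3/o (u(x, o) = -5*½ + 3/o = -5/2 + 3/o)
(u(X(2, 5), 7)*g(a))*47 = ((-5/2 + 3/7)*(-3 - 9))*47 = ((-5/2 + 3*(⅐))*(-12))*47 = ((-5/2 + 3/7)*(-12))*47 = -29/14*(-12)*47 = (174/7)*47 = 8178/7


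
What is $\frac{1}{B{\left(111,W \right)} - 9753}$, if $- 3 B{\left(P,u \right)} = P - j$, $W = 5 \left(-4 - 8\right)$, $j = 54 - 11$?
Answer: $- \frac{3}{29327} \approx -0.00010229$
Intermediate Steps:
$j = 43$ ($j = 54 - 11 = 43$)
$W = -60$ ($W = 5 \left(-12\right) = -60$)
$B{\left(P,u \right)} = \frac{43}{3} - \frac{P}{3}$ ($B{\left(P,u \right)} = - \frac{P - 43}{3} = - \frac{-43 + P}{3} = \frac{43}{3} - \frac{P}{3}$)
$\frac{1}{B{\left(111,W \right)} - 9753} = \frac{1}{\left(\frac{43}{3} - 37\right) - 9753} = \frac{1}{- \frac{68}{3} - 9753} = \frac{1}{- \frac{29327}{3}} = - \frac{3}{29327}$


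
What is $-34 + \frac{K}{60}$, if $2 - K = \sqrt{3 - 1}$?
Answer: $- \frac{1019}{30} - \frac{\sqrt{2}}{60} \approx -33.99$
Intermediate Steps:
$K = 2 - \sqrt{2}$ ($K = 2 - \sqrt{3 - 1} = 2 - \sqrt{2} \approx 0.58579$)
$-34 + \frac{K}{60} = -34 + \frac{2 - \sqrt{2}}{60} = -34 + \left(2 - \sqrt{2}\right) \frac{1}{60} = -34 + \left(\frac{1}{30} - \frac{\sqrt{2}}{60}\right) = - \frac{1019}{30} - \frac{\sqrt{2}}{60}$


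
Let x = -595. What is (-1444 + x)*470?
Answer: -958330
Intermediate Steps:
(-1444 + x)*470 = (-1444 - 595)*470 = -2039*470 = -958330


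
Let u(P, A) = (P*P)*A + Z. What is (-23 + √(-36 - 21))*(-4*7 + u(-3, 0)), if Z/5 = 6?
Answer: -46 + 2*I*√57 ≈ -46.0 + 15.1*I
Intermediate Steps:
Z = 30 (Z = 5*6 = 30)
u(P, A) = 30 + A*P² (u(P, A) = (P*P)*A + 30 = P²*A + 30 = A*P² + 30 = 30 + A*P²)
(-23 + √(-36 - 21))*(-4*7 + u(-3, 0)) = (-23 + √(-36 - 21))*(-4*7 + (30 + 0*(-3)²)) = (-23 + √(-57))*(-28 + (30 + 0*9)) = (-23 + I*√57)*(-28 + (30 + 0)) = (-23 + I*√57)*(-28 + 30) = (-23 + I*√57)*2 = -46 + 2*I*√57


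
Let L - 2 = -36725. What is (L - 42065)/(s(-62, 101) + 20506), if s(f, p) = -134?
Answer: -19697/5093 ≈ -3.8675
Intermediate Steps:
L = -36723 (L = 2 - 36725 = -36723)
(L - 42065)/(s(-62, 101) + 20506) = (-36723 - 42065)/(-134 + 20506) = -78788/20372 = -78788*1/20372 = -19697/5093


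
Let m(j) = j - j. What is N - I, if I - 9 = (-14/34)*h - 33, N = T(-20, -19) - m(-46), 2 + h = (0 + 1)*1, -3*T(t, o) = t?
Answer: 1543/51 ≈ 30.255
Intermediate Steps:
m(j) = 0
T(t, o) = -t/3
h = -1 (h = -2 + (0 + 1)*1 = -2 + 1*1 = -2 + 1 = -1)
N = 20/3 (N = -⅓*(-20) - 1*0 = 20/3 + 0 = 20/3 ≈ 6.6667)
I = -401/17 (I = 9 + (-14/34*(-1) - 33) = 9 + (-14*1/34*(-1) - 33) = 9 + (-7/17*(-1) - 33) = 9 + (7/17 - 33) = 9 - 554/17 = -401/17 ≈ -23.588)
N - I = 20/3 - 1*(-401/17) = 20/3 + 401/17 = 1543/51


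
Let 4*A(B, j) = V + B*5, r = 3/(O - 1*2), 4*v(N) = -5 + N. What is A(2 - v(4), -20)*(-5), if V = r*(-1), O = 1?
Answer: -285/16 ≈ -17.813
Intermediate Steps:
v(N) = -5/4 + N/4 (v(N) = (-5 + N)/4 = -5/4 + N/4)
r = -3 (r = 3/(1 - 1*2) = 3/(1 - 2) = 3/(-1) = 3*(-1) = -3)
V = 3 (V = -3*(-1) = 3)
A(B, j) = ¾ + 5*B/4 (A(B, j) = (3 + B*5)/4 = (3 + 5*B)/4 = ¾ + 5*B/4)
A(2 - v(4), -20)*(-5) = (¾ + 5*(2 - (-5/4 + (¼)*4))/4)*(-5) = (¾ + 5*(2 - (-5/4 + 1))/4)*(-5) = (¾ + 5*(2 - 1*(-¼))/4)*(-5) = (¾ + 5*(2 + ¼)/4)*(-5) = (¾ + (5/4)*(9/4))*(-5) = (¾ + 45/16)*(-5) = (57/16)*(-5) = -285/16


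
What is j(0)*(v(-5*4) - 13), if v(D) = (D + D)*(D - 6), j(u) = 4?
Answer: 4108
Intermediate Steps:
v(D) = 2*D*(-6 + D) (v(D) = (2*D)*(-6 + D) = 2*D*(-6 + D))
j(0)*(v(-5*4) - 13) = 4*(2*(-5*4)*(-6 - 5*4) - 13) = 4*(2*(-20)*(-6 - 20) - 13) = 4*(2*(-20)*(-26) - 13) = 4*(1040 - 13) = 4*1027 = 4108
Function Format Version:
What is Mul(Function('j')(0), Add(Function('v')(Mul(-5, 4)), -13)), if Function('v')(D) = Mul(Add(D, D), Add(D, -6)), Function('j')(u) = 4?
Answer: 4108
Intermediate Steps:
Function('v')(D) = Mul(2, D, Add(-6, D)) (Function('v')(D) = Mul(Mul(2, D), Add(-6, D)) = Mul(2, D, Add(-6, D)))
Mul(Function('j')(0), Add(Function('v')(Mul(-5, 4)), -13)) = Mul(4, Add(Mul(2, Mul(-5, 4), Add(-6, Mul(-5, 4))), -13)) = Mul(4, Add(Mul(2, -20, Add(-6, -20)), -13)) = Mul(4, Add(Mul(2, -20, -26), -13)) = Mul(4, Add(1040, -13)) = Mul(4, 1027) = 4108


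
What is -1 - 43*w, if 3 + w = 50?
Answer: -2022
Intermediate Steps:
w = 47 (w = -3 + 50 = 47)
-1 - 43*w = -1 - 43*47 = -1 - 2021 = -2022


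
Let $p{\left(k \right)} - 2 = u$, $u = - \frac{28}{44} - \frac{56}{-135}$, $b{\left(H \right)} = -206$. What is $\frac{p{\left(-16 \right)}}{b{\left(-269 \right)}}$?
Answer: $- \frac{2641}{305910} \approx -0.0086333$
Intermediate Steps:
$u = - \frac{329}{1485}$ ($u = \left(-28\right) \frac{1}{44} - - \frac{56}{135} = - \frac{7}{11} + \frac{56}{135} = - \frac{329}{1485} \approx -0.22155$)
$p{\left(k \right)} = \frac{2641}{1485}$ ($p{\left(k \right)} = 2 - \frac{329}{1485} = \frac{2641}{1485}$)
$\frac{p{\left(-16 \right)}}{b{\left(-269 \right)}} = \frac{2641}{1485 \left(-206\right)} = \frac{2641}{1485} \left(- \frac{1}{206}\right) = - \frac{2641}{305910}$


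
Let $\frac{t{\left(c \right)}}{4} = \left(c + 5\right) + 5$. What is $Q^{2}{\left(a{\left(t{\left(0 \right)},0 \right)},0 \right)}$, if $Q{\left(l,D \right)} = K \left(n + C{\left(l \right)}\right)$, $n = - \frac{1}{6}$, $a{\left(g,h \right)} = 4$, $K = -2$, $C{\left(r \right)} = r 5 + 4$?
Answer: $\frac{20449}{9} \approx 2272.1$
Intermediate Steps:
$C{\left(r \right)} = 4 + 5 r$ ($C{\left(r \right)} = 5 r + 4 = 4 + 5 r$)
$t{\left(c \right)} = 40 + 4 c$ ($t{\left(c \right)} = 4 \left(\left(c + 5\right) + 5\right) = 4 \left(\left(5 + c\right) + 5\right) = 4 \left(10 + c\right) = 40 + 4 c$)
$n = - \frac{1}{6}$ ($n = \left(-1\right) \frac{1}{6} = - \frac{1}{6} \approx -0.16667$)
$Q{\left(l,D \right)} = - \frac{23}{3} - 10 l$ ($Q{\left(l,D \right)} = - 2 \left(- \frac{1}{6} + \left(4 + 5 l\right)\right) = - 2 \left(\frac{23}{6} + 5 l\right) = - \frac{23}{3} - 10 l$)
$Q^{2}{\left(a{\left(t{\left(0 \right)},0 \right)},0 \right)} = \left(- \frac{23}{3} - 40\right)^{2} = \left(- \frac{143}{3}\right)^{2} = \frac{20449}{9}$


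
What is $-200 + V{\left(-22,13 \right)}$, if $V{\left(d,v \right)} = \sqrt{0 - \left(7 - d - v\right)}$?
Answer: $-200 + 4 i \approx -200.0 + 4.0 i$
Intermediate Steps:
$V{\left(d,v \right)} = \sqrt{-7 + d + v}$ ($V{\left(d,v \right)} = \sqrt{0 + \left(-7 + d + v\right)} = \sqrt{-7 + d + v}$)
$-200 + V{\left(-22,13 \right)} = -200 + \sqrt{-7 - 22 + 13} = -200 + \sqrt{-16} = -200 + 4 i$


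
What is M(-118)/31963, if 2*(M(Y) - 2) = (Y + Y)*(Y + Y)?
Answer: 27850/31963 ≈ 0.87132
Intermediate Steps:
M(Y) = 2 + 2*Y² (M(Y) = 2 + ((Y + Y)*(Y + Y))/2 = 2 + ((2*Y)*(2*Y))/2 = 2 + (4*Y²)/2 = 2 + 2*Y²)
M(-118)/31963 = (2 + 2*(-118)²)/31963 = (2 + 2*13924)*(1/31963) = (2 + 27848)*(1/31963) = 27850*(1/31963) = 27850/31963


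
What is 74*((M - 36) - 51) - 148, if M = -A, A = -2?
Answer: -6438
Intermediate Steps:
M = 2 (M = -1*(-2) = 2)
74*((M - 36) - 51) - 148 = 74*((2 - 36) - 51) - 148 = 74*(-34 - 51) - 148 = 74*(-85) - 148 = -6290 - 148 = -6438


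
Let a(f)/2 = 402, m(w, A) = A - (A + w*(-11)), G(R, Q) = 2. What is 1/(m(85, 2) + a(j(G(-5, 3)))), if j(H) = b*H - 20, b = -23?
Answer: 1/1739 ≈ 0.00057504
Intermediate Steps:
j(H) = -20 - 23*H (j(H) = -23*H - 20 = -20 - 23*H)
m(w, A) = 11*w (m(w, A) = A - (A - 11*w) = A + (-A + 11*w) = 11*w)
a(f) = 804 (a(f) = 2*402 = 804)
1/(m(85, 2) + a(j(G(-5, 3)))) = 1/(11*85 + 804) = 1/(935 + 804) = 1/1739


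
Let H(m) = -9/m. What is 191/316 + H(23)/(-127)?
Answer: 560755/923036 ≈ 0.60751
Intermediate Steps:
191/316 + H(23)/(-127) = 191/316 - 9/23/(-127) = 191*(1/316) - 9*1/23*(-1/127) = 191/316 - 9/23*(-1/127) = 191/316 + 9/2921 = 560755/923036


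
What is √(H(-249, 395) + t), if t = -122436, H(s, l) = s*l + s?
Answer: 12*I*√1535 ≈ 470.15*I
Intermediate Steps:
H(s, l) = s + l*s (H(s, l) = l*s + s = s + l*s)
√(H(-249, 395) + t) = √(-249*(1 + 395) - 122436) = √(-249*396 - 122436) = √(-98604 - 122436) = √(-221040) = 12*I*√1535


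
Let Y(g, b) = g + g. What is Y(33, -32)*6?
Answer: 396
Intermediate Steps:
Y(g, b) = 2*g
Y(33, -32)*6 = (2*33)*6 = 66*6 = 396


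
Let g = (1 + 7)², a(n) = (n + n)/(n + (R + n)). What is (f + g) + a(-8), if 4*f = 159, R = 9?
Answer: 2969/28 ≈ 106.04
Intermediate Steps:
a(n) = 2*n/(9 + 2*n) (a(n) = (n + n)/(n + (9 + n)) = (2*n)/(9 + 2*n) = 2*n/(9 + 2*n))
f = 159/4 (f = (¼)*159 = 159/4 ≈ 39.750)
g = 64 (g = 8² = 64)
(f + g) + a(-8) = (159/4 + 64) + 2*(-8)/(9 + 2*(-8)) = 415/4 + 2*(-8)/(9 - 16) = 415/4 + 2*(-8)/(-7) = 415/4 + 2*(-8)*(-⅐) = 415/4 + 16/7 = 2969/28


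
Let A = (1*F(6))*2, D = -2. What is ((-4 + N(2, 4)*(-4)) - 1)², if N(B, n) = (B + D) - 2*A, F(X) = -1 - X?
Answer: 13689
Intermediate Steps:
A = -14 (A = (1*(-1 - 1*6))*2 = (1*(-1 - 6))*2 = (1*(-7))*2 = -7*2 = -14)
N(B, n) = 26 + B (N(B, n) = (B - 2) - 2*(-14) = (-2 + B) + 28 = 26 + B)
((-4 + N(2, 4)*(-4)) - 1)² = ((-4 + (26 + 2)*(-4)) - 1)² = ((-4 + 28*(-4)) - 1)² = ((-4 - 112) - 1)² = (-116 - 1)² = (-117)² = 13689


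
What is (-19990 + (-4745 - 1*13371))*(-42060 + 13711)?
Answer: 1080266994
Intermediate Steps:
(-19990 + (-4745 - 1*13371))*(-42060 + 13711) = (-19990 + (-4745 - 13371))*(-28349) = (-19990 - 18116)*(-28349) = -38106*(-28349) = 1080266994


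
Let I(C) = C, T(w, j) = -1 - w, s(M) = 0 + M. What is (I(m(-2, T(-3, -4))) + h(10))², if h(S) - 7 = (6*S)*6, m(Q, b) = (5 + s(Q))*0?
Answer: 134689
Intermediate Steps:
s(M) = M
m(Q, b) = 0 (m(Q, b) = (5 + Q)*0 = 0)
h(S) = 7 + 36*S (h(S) = 7 + (6*S)*6 = 7 + 36*S)
(I(m(-2, T(-3, -4))) + h(10))² = (0 + (7 + 36*10))² = (0 + (7 + 360))² = (0 + 367)² = 367² = 134689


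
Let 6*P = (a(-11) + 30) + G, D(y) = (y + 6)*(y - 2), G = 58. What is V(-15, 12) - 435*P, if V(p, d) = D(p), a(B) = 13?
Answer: -14339/2 ≈ -7169.5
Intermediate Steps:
D(y) = (-2 + y)*(6 + y) (D(y) = (6 + y)*(-2 + y) = (-2 + y)*(6 + y))
V(p, d) = -12 + p**2 + 4*p
P = 101/6 (P = ((13 + 30) + 58)/6 = (43 + 58)/6 = (1/6)*101 = 101/6 ≈ 16.833)
V(-15, 12) - 435*P = (-12 + (-15)**2 + 4*(-15)) - 435*101/6 = (-12 + 225 - 60) - 14645/2 = 153 - 14645/2 = -14339/2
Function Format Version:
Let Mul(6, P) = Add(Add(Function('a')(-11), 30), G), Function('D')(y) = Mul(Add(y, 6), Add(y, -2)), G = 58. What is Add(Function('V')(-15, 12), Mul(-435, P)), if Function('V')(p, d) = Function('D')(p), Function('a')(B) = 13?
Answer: Rational(-14339, 2) ≈ -7169.5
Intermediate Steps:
Function('D')(y) = Mul(Add(-2, y), Add(6, y)) (Function('D')(y) = Mul(Add(6, y), Add(-2, y)) = Mul(Add(-2, y), Add(6, y)))
Function('V')(p, d) = Add(-12, Pow(p, 2), Mul(4, p))
P = Rational(101, 6) (P = Mul(Rational(1, 6), Add(Add(13, 30), 58)) = Mul(Rational(1, 6), Add(43, 58)) = Mul(Rational(1, 6), 101) = Rational(101, 6) ≈ 16.833)
Add(Function('V')(-15, 12), Mul(-435, P)) = Add(Add(-12, Pow(-15, 2), Mul(4, -15)), Mul(-435, Rational(101, 6))) = Add(Add(-12, 225, -60), Rational(-14645, 2)) = Add(153, Rational(-14645, 2)) = Rational(-14339, 2)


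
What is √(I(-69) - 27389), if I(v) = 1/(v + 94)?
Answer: 2*I*√171181/5 ≈ 165.5*I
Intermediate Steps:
I(v) = 1/(94 + v)
√(I(-69) - 27389) = √(1/(94 - 69) - 27389) = √(1/25 - 27389) = √(-684724/25) = 2*I*√171181/5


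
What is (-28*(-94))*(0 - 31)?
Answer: -81592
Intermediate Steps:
(-28*(-94))*(0 - 31) = 2632*(-31) = -81592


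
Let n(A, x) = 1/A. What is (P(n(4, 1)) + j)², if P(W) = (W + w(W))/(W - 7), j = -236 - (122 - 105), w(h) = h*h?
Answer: 746874241/11664 ≈ 64032.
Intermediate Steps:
w(h) = h²
j = -253 (j = -236 - 1*17 = -236 - 17 = -253)
P(W) = (W + W²)/(-7 + W) (P(W) = (W + W²)/(W - 7) = (W + W²)/(-7 + W))
(P(n(4, 1)) + j)² = ((1 + 1/4)/(4*(-7 + 1/4)) - 253)² = ((1 + ¼)/(4*(-7 + ¼)) - 253)² = ((¼)*(5/4)/(-27/4) - 253)² = ((¼)*(-4/27)*(5/4) - 253)² = (-5/108 - 253)² = (-27329/108)² = 746874241/11664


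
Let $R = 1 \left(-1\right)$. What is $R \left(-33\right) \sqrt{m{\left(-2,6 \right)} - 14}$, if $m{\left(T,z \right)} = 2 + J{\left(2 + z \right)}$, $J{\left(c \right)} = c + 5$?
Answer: $33$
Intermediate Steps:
$J{\left(c \right)} = 5 + c$
$m{\left(T,z \right)} = 9 + z$ ($m{\left(T,z \right)} = 2 + \left(5 + \left(2 + z\right)\right) = 2 + \left(7 + z\right) = 9 + z$)
$R = -1$
$R \left(-33\right) \sqrt{m{\left(-2,6 \right)} - 14} = \left(-1\right) \left(-33\right) \sqrt{\left(9 + 6\right) - 14} = 33 \sqrt{15 - 14} = 33 \sqrt{1} = 33 \cdot 1 = 33$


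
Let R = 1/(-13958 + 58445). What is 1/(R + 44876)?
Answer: 44487/1996398613 ≈ 2.2284e-5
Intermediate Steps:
R = 1/44487 ≈ 2.2478e-5
1/(R + 44876) = 1/(1/44487 + 44876) = 1/(1996398613/44487) = 44487/1996398613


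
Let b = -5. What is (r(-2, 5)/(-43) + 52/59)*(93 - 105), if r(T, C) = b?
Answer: -30372/2537 ≈ -11.972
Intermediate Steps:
r(T, C) = -5
(r(-2, 5)/(-43) + 52/59)*(93 - 105) = (-5/(-43) + 52/59)*(93 - 105) = (-5*(-1/43) + 52*(1/59))*(-12) = (5/43 + 52/59)*(-12) = (2531/2537)*(-12) = -30372/2537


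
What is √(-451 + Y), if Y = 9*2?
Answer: I*√433 ≈ 20.809*I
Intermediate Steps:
Y = 18
√(-451 + Y) = √(-451 + 18) = √(-433) = I*√433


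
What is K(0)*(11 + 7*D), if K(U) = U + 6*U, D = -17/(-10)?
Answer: 0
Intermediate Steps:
D = 17/10 (D = -17*(-⅒) = 17/10 ≈ 1.7000)
K(U) = 7*U
K(0)*(11 + 7*D) = (7*0)*(11 + 7*(17/10)) = 0*(11 + 119/10) = 0*(229/10) = 0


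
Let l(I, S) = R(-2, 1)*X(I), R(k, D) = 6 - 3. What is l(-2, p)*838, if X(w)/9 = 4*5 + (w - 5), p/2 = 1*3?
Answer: 294138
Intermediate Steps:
p = 6 (p = 2*(1*3) = 2*3 = 6)
X(w) = 135 + 9*w (X(w) = 9*(4*5 + (w - 5)) = 9*(20 + (-5 + w)) = 9*(15 + w) = 135 + 9*w)
R(k, D) = 3
l(I, S) = 405 + 27*I (l(I, S) = 3*(135 + 9*I) = 405 + 27*I)
l(-2, p)*838 = (405 + 27*(-2))*838 = (405 - 54)*838 = 351*838 = 294138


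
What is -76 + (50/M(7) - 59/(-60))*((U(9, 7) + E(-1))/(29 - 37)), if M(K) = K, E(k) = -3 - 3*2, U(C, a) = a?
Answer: -124267/1680 ≈ -73.969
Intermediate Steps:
E(k) = -9 (E(k) = -3 - 6 = -9)
-76 + (50/M(7) - 59/(-60))*((U(9, 7) + E(-1))/(29 - 37)) = -76 + (50/7 - 59/(-60))*((7 - 9)/(29 - 37)) = -76 + (50*(⅐) - 59*(-1/60))*(-2/(-8)) = -76 + (50/7 + 59/60)*(-2*(-⅛)) = -76 + (3413/420)*(¼) = -76 + 3413/1680 = -124267/1680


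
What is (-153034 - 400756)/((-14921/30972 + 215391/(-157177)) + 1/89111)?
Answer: 48046822113081138072/160689828494123 ≈ 2.9900e+5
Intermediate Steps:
(-153034 - 400756)/((-14921/30972 + 215391/(-157177)) + 1/89111) = -553790/((-14921*1/30972 + 215391*(-1/157177)) + 1/89111) = -553790/((-14921/30972 - 215391/157177) + 1/89111) = -553790/(-9016328069/4868086044 + 1/89111) = -553790/(-803449142470615/433800015466884) = -553790*(-433800015466884/803449142470615) = 48046822113081138072/160689828494123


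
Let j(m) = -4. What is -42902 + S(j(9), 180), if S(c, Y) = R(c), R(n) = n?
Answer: -42906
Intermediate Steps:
S(c, Y) = c
-42902 + S(j(9), 180) = -42902 - 4 = -42906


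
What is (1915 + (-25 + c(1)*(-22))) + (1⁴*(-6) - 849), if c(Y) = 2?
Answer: 991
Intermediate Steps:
(1915 + (-25 + c(1)*(-22))) + (1⁴*(-6) - 849) = (1915 + (-25 + 2*(-22))) + (1⁴*(-6) - 849) = (1915 + (-25 - 44)) + (1*(-6) - 849) = (1915 - 69) + (-6 - 849) = 1846 - 855 = 991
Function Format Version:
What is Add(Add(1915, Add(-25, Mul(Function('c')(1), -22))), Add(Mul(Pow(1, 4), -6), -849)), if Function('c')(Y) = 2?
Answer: 991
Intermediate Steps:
Add(Add(1915, Add(-25, Mul(Function('c')(1), -22))), Add(Mul(Pow(1, 4), -6), -849)) = Add(Add(1915, Add(-25, Mul(2, -22))), Add(Mul(Pow(1, 4), -6), -849)) = Add(Add(1915, Add(-25, -44)), Add(Mul(1, -6), -849)) = Add(Add(1915, -69), Add(-6, -849)) = Add(1846, -855) = 991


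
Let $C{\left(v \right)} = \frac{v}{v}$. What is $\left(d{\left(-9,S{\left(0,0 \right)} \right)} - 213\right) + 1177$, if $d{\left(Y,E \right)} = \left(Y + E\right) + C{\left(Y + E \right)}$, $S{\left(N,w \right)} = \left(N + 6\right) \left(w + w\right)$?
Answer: $956$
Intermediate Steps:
$S{\left(N,w \right)} = 2 w \left(6 + N\right)$ ($S{\left(N,w \right)} = \left(6 + N\right) 2 w = 2 w \left(6 + N\right)$)
$C{\left(v \right)} = 1$
$d{\left(Y,E \right)} = 1 + E + Y$ ($d{\left(Y,E \right)} = \left(Y + E\right) + 1 = \left(E + Y\right) + 1 = 1 + E + Y$)
$\left(d{\left(-9,S{\left(0,0 \right)} \right)} - 213\right) + 1177 = \left(\left(1 + 2 \cdot 0 \left(6 + 0\right) - 9\right) - 213\right) + 1177 = \left(\left(1 + 2 \cdot 0 \cdot 6 - 9\right) - 213\right) + 1177 = \left(\left(1 + 0 - 9\right) - 213\right) + 1177 = \left(-8 - 213\right) + 1177 = -221 + 1177 = 956$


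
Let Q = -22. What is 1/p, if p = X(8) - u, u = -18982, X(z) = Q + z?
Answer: 1/18968 ≈ 5.2720e-5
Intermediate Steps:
X(z) = -22 + z
p = 18968 (p = (-22 + 8) - 1*(-18982) = -14 + 18982 = 18968)
1/p = 1/18968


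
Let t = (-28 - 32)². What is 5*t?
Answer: 18000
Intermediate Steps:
t = 3600 (t = (-60)² = 3600)
5*t = 5*3600 = 18000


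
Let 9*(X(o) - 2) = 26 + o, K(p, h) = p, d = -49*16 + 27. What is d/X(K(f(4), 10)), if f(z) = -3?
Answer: -6813/41 ≈ -166.17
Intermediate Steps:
d = -757 (d = -784 + 27 = -757)
X(o) = 44/9 + o/9 (X(o) = 2 + (26 + o)/9 = 2 + (26/9 + o/9) = 44/9 + o/9)
d/X(K(f(4), 10)) = -757/(44/9 + (⅑)*(-3)) = -757/(44/9 - ⅓) = -757/41/9 = -757*9/41 = -6813/41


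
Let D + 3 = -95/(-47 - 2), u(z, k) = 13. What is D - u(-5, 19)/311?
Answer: -16809/15239 ≈ -1.1030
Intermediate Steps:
D = -52/49 (D = -3 - 95/(-47 - 2) = -3 - 95/(-49) = -3 - 95*(-1/49) = -3 + 95/49 = -52/49 ≈ -1.0612)
D - u(-5, 19)/311 = -52/49 - 13/311 = -16809/15239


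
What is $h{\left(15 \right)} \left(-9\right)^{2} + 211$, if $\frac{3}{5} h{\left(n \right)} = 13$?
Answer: $1966$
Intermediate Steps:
$h{\left(n \right)} = \frac{65}{3}$ ($h{\left(n \right)} = \frac{5}{3} \cdot 13 = \frac{65}{3}$)
$h{\left(15 \right)} \left(-9\right)^{2} + 211 = \frac{65 \left(-9\right)^{2}}{3} + 211 = \frac{65}{3} \cdot 81 + 211 = 1755 + 211 = 1966$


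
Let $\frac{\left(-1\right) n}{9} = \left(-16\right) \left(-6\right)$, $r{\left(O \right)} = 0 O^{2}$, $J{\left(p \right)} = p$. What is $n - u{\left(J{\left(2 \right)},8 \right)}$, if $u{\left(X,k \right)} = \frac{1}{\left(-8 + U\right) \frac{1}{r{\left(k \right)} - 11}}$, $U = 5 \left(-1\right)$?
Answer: $- \frac{11243}{13} \approx -864.85$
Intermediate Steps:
$U = -5$
$r{\left(O \right)} = 0$
$u{\left(X,k \right)} = \frac{11}{13}$ ($u{\left(X,k \right)} = \frac{1}{\left(-8 - 5\right) \frac{1}{0 - 11}} = \frac{1}{\left(-13\right) \frac{1}{-11}} = \frac{1}{\left(-13\right) \left(- \frac{1}{11}\right)} = \frac{1}{\frac{13}{11}} = \frac{11}{13}$)
$n = -864$ ($n = - 9 \left(\left(-16\right) \left(-6\right)\right) = \left(-9\right) 96 = -864$)
$n - u{\left(J{\left(2 \right)},8 \right)} = -864 - \frac{11}{13} = - \frac{11243}{13}$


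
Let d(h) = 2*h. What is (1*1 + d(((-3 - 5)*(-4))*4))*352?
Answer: 90464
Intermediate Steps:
(1*1 + d(((-3 - 5)*(-4))*4))*352 = (1*1 + 2*(((-3 - 5)*(-4))*4))*352 = (1 + 2*(-8*(-4)*4))*352 = (1 + 2*(32*4))*352 = (1 + 2*128)*352 = (1 + 256)*352 = 257*352 = 90464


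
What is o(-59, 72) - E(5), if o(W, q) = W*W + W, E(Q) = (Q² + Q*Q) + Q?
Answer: 3367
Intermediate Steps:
E(Q) = Q + 2*Q² (E(Q) = (Q² + Q²) + Q = 2*Q² + Q = Q + 2*Q²)
o(W, q) = W + W² (o(W, q) = W² + W = W + W²)
o(-59, 72) - E(5) = -59*(1 - 59) - 5*(1 + 2*5) = -59*(-58) - 5*(1 + 10) = 3422 - 5*11 = 3422 - 1*55 = 3422 - 55 = 3367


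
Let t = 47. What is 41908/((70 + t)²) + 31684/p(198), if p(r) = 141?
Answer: 146543768/643383 ≈ 227.77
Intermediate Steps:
41908/((70 + t)²) + 31684/p(198) = 41908/((70 + 47)²) + 31684/141 = 41908/(117²) + 31684*(1/141) = 41908/13689 + 31684/141 = 146543768/643383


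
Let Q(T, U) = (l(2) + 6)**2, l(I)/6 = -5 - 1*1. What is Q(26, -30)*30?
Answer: 27000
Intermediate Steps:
l(I) = -36 (l(I) = 6*(-5 - 1*1) = 6*(-5 - 1) = 6*(-6) = -36)
Q(T, U) = 900 (Q(T, U) = (-36 + 6)**2 = (-30)**2 = 900)
Q(26, -30)*30 = 900*30 = 27000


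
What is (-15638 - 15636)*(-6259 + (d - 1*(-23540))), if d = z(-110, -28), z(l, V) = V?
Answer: -539570322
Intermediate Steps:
d = -28
(-15638 - 15636)*(-6259 + (d - 1*(-23540))) = (-15638 - 15636)*(-6259 + (-28 - 1*(-23540))) = -31274*(-6259 + (-28 + 23540)) = -31274*(-6259 + 23512) = -31274*17253 = -539570322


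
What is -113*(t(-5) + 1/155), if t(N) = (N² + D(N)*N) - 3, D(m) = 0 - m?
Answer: 52432/155 ≈ 338.27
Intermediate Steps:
D(m) = -m
t(N) = -3 (t(N) = (N² + (-N)*N) - 3 = (N² - N²) - 3 = 0 - 3 = -3)
-113*(t(-5) + 1/155) = -113*(-3 + 1/155) = -113*(-464/155) = 52432/155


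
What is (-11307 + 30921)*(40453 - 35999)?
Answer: 87360756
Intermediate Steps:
(-11307 + 30921)*(40453 - 35999) = 19614*4454 = 87360756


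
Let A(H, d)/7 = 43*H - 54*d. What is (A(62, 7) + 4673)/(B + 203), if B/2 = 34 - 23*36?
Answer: -20689/1385 ≈ -14.938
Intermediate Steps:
A(H, d) = -378*d + 301*H (A(H, d) = 7*(43*H - 54*d) = 7*(-54*d + 43*H) = -378*d + 301*H)
B = -1588 (B = 2*(34 - 23*36) = 2*(34 - 828) = 2*(-794) = -1588)
(A(62, 7) + 4673)/(B + 203) = ((-378*7 + 301*62) + 4673)/(-1588 + 203) = ((-2646 + 18662) + 4673)/(-1385) = (16016 + 4673)*(-1/1385) = 20689*(-1/1385) = -20689/1385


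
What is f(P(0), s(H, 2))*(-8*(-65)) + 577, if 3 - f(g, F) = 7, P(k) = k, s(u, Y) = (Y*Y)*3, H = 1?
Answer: -1503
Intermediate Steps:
s(u, Y) = 3*Y² (s(u, Y) = Y²*3 = 3*Y²)
f(g, F) = -4 (f(g, F) = 3 - 1*7 = 3 - 7 = -4)
f(P(0), s(H, 2))*(-8*(-65)) + 577 = -(-32)*(-65) + 577 = -4*520 + 577 = -2080 + 577 = -1503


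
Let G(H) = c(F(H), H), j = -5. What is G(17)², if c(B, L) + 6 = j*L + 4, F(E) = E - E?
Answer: 7569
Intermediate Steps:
F(E) = 0
c(B, L) = -2 - 5*L (c(B, L) = -6 + (-5*L + 4) = -6 + (4 - 5*L) = -2 - 5*L)
G(H) = -2 - 5*H
G(17)² = (-2 - 5*17)² = (-2 - 85)² = (-87)² = 7569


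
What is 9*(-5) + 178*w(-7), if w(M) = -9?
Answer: -1647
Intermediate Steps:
9*(-5) + 178*w(-7) = 9*(-5) + 178*(-9) = -45 - 1602 = -1647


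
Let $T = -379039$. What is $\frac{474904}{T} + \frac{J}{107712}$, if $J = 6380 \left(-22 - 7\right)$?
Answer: $- \frac{2756423987}{927887472} \approx -2.9706$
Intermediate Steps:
$J = -185020$ ($J = 6380 \left(-22 - 7\right) = 6380 \left(-29\right) = -185020$)
$\frac{474904}{T} + \frac{J}{107712} = \frac{474904}{-379039} - \frac{185020}{107712} = 474904 \left(- \frac{1}{379039}\right) - \frac{4205}{2448} = - \frac{474904}{379039} - \frac{4205}{2448} = - \frac{2756423987}{927887472}$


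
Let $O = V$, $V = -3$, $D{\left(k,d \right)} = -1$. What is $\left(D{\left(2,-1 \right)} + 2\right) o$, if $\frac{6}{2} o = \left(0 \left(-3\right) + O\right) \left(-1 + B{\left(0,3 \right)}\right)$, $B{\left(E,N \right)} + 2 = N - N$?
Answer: $3$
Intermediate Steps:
$B{\left(E,N \right)} = -2$ ($B{\left(E,N \right)} = -2 + \left(N - N\right) = -2 + 0 = -2$)
$O = -3$
$o = 3$ ($o = \frac{\left(0 \left(-3\right) - 3\right) \left(-1 - 2\right)}{3} = \frac{\left(0 - 3\right) \left(-3\right)}{3} = \frac{\left(-3\right) \left(-3\right)}{3} = \frac{1}{3} \cdot 9 = 3$)
$\left(D{\left(2,-1 \right)} + 2\right) o = \left(-1 + 2\right) 3 = 1 \cdot 3 = 3$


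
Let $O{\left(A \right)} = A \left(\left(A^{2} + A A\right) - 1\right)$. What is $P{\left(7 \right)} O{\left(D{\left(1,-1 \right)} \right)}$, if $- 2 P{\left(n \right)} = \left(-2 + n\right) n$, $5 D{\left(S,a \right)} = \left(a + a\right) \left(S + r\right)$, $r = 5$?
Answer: $\frac{11046}{25} \approx 441.84$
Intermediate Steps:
$D{\left(S,a \right)} = \frac{2 a \left(5 + S\right)}{5}$ ($D{\left(S,a \right)} = \frac{\left(a + a\right) \left(S + 5\right)}{5} = \frac{2 a \left(5 + S\right)}{5}$)
$P{\left(n \right)} = - \frac{n \left(-2 + n\right)}{2}$ ($P{\left(n \right)} = - \frac{\left(-2 + n\right) n}{2} = - \frac{n \left(-2 + n\right)}{2}$)
$O{\left(A \right)} = A \left(-1 + 2 A^{2}\right)$ ($O{\left(A \right)} = A \left(\left(A^{2} + A^{2}\right) - 1\right) = A \left(2 A^{2} - 1\right) = A \left(-1 + 2 A^{2}\right)$)
$P{\left(7 \right)} O{\left(D{\left(1,-1 \right)} \right)} = \frac{1}{2} \cdot 7 \left(2 - 7\right) \left(- \frac{2 \left(-1\right) \left(5 + 1\right)}{5} + 2 \left(\frac{2}{5} \left(-1\right) \left(5 + 1\right)\right)^{3}\right) = \frac{1}{2} \cdot 7 \left(2 - 7\right) \left(- \frac{2 \left(-1\right) 6}{5} + 2 \left(\frac{2}{5} \left(-1\right) 6\right)^{3}\right) = \frac{1}{2} \cdot 7 \left(-5\right) \left(\left(-1\right) \left(- \frac{12}{5}\right) + 2 \left(- \frac{12}{5}\right)^{3}\right) = - \frac{35 \left(\frac{12}{5} + 2 \left(- \frac{1728}{125}\right)\right)}{2} = - \frac{35 \left(\frac{12}{5} - \frac{3456}{125}\right)}{2} = \left(- \frac{35}{2}\right) \left(- \frac{3156}{125}\right) = \frac{11046}{25}$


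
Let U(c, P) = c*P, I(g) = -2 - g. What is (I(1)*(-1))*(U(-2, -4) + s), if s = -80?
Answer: -216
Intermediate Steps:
U(c, P) = P*c
(I(1)*(-1))*(U(-2, -4) + s) = ((-2 - 1*1)*(-1))*(-4*(-2) - 80) = ((-2 - 1)*(-1))*(8 - 80) = -3*(-1)*(-72) = 3*(-72) = -216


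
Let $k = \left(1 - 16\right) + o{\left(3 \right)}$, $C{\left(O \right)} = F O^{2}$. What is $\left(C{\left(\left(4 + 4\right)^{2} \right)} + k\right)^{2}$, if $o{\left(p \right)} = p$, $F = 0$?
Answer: $144$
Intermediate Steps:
$C{\left(O \right)} = 0$ ($C{\left(O \right)} = 0 O^{2} = 0$)
$k = -12$ ($k = \left(1 - 16\right) + 3 = -15 + 3 = -12$)
$\left(C{\left(\left(4 + 4\right)^{2} \right)} + k\right)^{2} = \left(0 - 12\right)^{2} = \left(-12\right)^{2} = 144$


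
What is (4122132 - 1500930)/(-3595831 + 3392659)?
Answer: -436867/33862 ≈ -12.901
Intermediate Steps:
(4122132 - 1500930)/(-3595831 + 3392659) = 2621202/(-203172) = 2621202*(-1/203172) = -436867/33862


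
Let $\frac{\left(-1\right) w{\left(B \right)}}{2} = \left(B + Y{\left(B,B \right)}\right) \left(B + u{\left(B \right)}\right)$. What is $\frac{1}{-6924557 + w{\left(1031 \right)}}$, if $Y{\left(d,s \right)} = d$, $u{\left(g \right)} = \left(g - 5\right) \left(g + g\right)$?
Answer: $- \frac{1}{8735960289} \approx -1.1447 \cdot 10^{-10}$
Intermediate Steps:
$u{\left(g \right)} = 2 g \left(-5 + g\right)$ ($u{\left(g \right)} = \left(-5 + g\right) 2 g = 2 g \left(-5 + g\right)$)
$w{\left(B \right)} = - 4 B \left(B + 2 B \left(-5 + B\right)\right)$ ($w{\left(B \right)} = - 2 \left(B + B\right) \left(B + 2 B \left(-5 + B\right)\right) = - 2 \cdot 2 B \left(B + 2 B \left(-5 + B\right)\right) = - 4 B \left(B + 2 B \left(-5 + B\right)\right)$)
$\frac{1}{-6924557 + w{\left(1031 \right)}} = \frac{1}{-6924557 + 1031^{2} \left(36 - 8248\right)} = \frac{1}{-6924557 + 1062961 \left(36 - 8248\right)} = \frac{1}{-6924557 + 1062961 \left(-8212\right)} = \frac{1}{-6924557 - 8729035732} = \frac{1}{-8735960289} = - \frac{1}{8735960289}$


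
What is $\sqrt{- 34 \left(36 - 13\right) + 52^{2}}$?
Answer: $31 \sqrt{2} \approx 43.841$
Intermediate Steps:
$\sqrt{- 34 \left(36 - 13\right) + 52^{2}} = \sqrt{\left(-34\right) 23 + 2704} = \sqrt{-782 + 2704} = \sqrt{1922} = 31 \sqrt{2}$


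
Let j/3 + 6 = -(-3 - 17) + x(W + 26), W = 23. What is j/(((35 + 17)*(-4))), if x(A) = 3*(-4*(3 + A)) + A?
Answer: 1683/208 ≈ 8.0913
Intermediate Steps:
x(A) = -36 - 11*A (x(A) = 3*(-12 - 4*A) + A = (-36 - 12*A) + A = -36 - 11*A)
j = -1683 (j = -18 + 3*(-(-3 - 17) + (-36 - 11*(23 + 26))) = -18 + 3*(-1*(-20) + (-36 - 11*49)) = -18 + 3*(20 + (-36 - 539)) = -18 + 3*(20 - 575) = -18 + 3*(-555) = -18 - 1665 = -1683)
j/(((35 + 17)*(-4))) = -1683*(-1/(4*(35 + 17))) = -1683/(52*(-4)) = -1683/(-208) = -1683*(-1/208) = 1683/208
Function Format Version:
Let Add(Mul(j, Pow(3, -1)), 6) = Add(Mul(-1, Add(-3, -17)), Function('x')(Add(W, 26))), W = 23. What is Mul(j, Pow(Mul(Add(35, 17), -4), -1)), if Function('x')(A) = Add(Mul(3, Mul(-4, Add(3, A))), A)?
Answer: Rational(1683, 208) ≈ 8.0913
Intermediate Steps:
Function('x')(A) = Add(-36, Mul(-11, A)) (Function('x')(A) = Add(Mul(3, Add(-12, Mul(-4, A))), A) = Add(Add(-36, Mul(-12, A)), A) = Add(-36, Mul(-11, A)))
j = -1683 (j = Add(-18, Mul(3, Add(Mul(-1, Add(-3, -17)), Add(-36, Mul(-11, Add(23, 26)))))) = Add(-18, Mul(3, Add(Mul(-1, -20), Add(-36, Mul(-11, 49))))) = Add(-18, Mul(3, Add(20, Add(-36, -539)))) = Add(-18, Mul(3, Add(20, -575))) = Add(-18, Mul(3, -555)) = Add(-18, -1665) = -1683)
Mul(j, Pow(Mul(Add(35, 17), -4), -1)) = Mul(-1683, Pow(Mul(Add(35, 17), -4), -1)) = Mul(-1683, Pow(Mul(52, -4), -1)) = Mul(-1683, Pow(-208, -1)) = Mul(-1683, Rational(-1, 208)) = Rational(1683, 208)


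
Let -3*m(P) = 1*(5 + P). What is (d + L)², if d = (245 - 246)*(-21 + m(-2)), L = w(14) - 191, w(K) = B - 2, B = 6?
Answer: 27225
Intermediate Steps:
m(P) = -5/3 - P/3 (m(P) = -(5 + P)/3 = -5/3 - P/3)
w(K) = 4 (w(K) = 6 - 2 = 4)
L = -187 (L = 4 - 191 = -187)
d = 22 (d = (245 - 246)*(-21 + (-5/3 - ⅓*(-2))) = -(-21 + (-5/3 + ⅔)) = -(-21 - 1) = -1*(-22) = 22)
(d + L)² = (22 - 187)² = (-165)² = 27225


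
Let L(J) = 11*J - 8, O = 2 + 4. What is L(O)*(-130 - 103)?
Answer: -13514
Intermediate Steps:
O = 6
L(J) = -8 + 11*J
L(O)*(-130 - 103) = (-8 + 11*6)*(-130 - 103) = (-8 + 66)*(-233) = 58*(-233) = -13514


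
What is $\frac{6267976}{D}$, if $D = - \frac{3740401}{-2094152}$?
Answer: $\frac{13126094476352}{3740401} \approx 3.5093 \cdot 10^{6}$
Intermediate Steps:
$D = \frac{3740401}{2094152}$ ($D = \left(-3740401\right) \left(- \frac{1}{2094152}\right) = \frac{3740401}{2094152} \approx 1.7861$)
$\frac{6267976}{D} = \frac{6267976}{\frac{3740401}{2094152}} = 6267976 \cdot \frac{2094152}{3740401} = \frac{13126094476352}{3740401}$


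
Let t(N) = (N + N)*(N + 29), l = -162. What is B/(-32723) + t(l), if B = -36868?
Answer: 1410136384/32723 ≈ 43093.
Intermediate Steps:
t(N) = 2*N*(29 + N) (t(N) = (2*N)*(29 + N) = 2*N*(29 + N))
B/(-32723) + t(l) = -36868/(-32723) + 2*(-162)*(29 - 162) = -36868*(-1/32723) + 2*(-162)*(-133) = 36868/32723 + 43092 = 1410136384/32723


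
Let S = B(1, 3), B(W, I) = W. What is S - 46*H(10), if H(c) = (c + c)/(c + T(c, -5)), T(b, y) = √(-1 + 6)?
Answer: -1821/19 + 184*√5/19 ≈ -74.188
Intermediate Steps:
T(b, y) = √5
S = 1
H(c) = 2*c/(c + √5) (H(c) = (c + c)/(c + √5) = (2*c)/(c + √5) = 2*c/(c + √5))
S - 46*H(10) = 1 - 92*10/(10 + √5) = 1 - 920/(10 + √5)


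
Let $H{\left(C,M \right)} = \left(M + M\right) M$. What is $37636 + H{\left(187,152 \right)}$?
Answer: $83844$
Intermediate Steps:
$H{\left(C,M \right)} = 2 M^{2}$ ($H{\left(C,M \right)} = 2 M M = 2 M^{2}$)
$37636 + H{\left(187,152 \right)} = 37636 + 2 \cdot 152^{2} = 37636 + 2 \cdot 23104 = 37636 + 46208 = 83844$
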